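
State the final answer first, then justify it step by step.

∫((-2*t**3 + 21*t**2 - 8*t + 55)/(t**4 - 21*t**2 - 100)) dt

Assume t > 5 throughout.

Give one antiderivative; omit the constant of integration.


The answer is log(t - 5) - 3*log(t + 5) + atan(t/2)/2.
Step 1. Decompose ∫((-2*t**3 + 21*t**2 - 8*t + 55)/(t**4 - 21*t**2 - 100)) dt by partial fractions, (-2*t**3 + 21*t**2 - 8*t + 55)/(t**4 - 21*t**2 - 100) = 1/(t**2 + 4) - 3/(t + 5) + 1/(t - 5): now ∫(1/(t - 5)) dt + ∫(-3/(t + 5)) dt + ∫(1/(t**2 + 4)) dt.
Step 2. Evaluate the standard form [assuming t > -5]: now -3*log(t + 5) + ∫(1/(t - 5)) dt + ∫(1/(t**2 + 4)) dt.
Step 3. Evaluate the standard form [assuming t > 5]: now log(t - 5) - 3*log(t + 5) + ∫(1/(t**2 + 4)) dt.
Step 4. Evaluate the standard form: now log(t - 5) - 3*log(t + 5) + atan(t/2)/2.
Answer: log(t - 5) - 3*log(t + 5) + atan(t/2)/2.


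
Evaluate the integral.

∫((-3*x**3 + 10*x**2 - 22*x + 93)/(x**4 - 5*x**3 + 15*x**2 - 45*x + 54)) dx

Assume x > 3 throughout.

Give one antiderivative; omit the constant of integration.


Answer: 2*log(x - 3) - 5*log(x - 2) - atan(x/3)/3.


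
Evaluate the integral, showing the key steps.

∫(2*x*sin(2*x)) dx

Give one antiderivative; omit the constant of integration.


Step 1. Integrate ∫(2*x*sin(2*x)) dx by parts with u = x, dv = (2*sin(2*x)) dx, so v = -cos(2*x): now -x*cos(2*x) + ∫(cos(2*x)) dx.
Step 2. Evaluate the standard form: now -x*cos(2*x) + sin(2*x)/2.
Answer: -x*cos(2*x) + sin(2*x)/2.


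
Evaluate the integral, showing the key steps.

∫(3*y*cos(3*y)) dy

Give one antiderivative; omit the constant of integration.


Step 1. Integrate ∫(3*y*cos(3*y)) dy by parts with u = y, dv = (3*cos(3*y)) dy, so v = sin(3*y): now y*sin(3*y) + ∫(-sin(3*y)) dy.
Step 2. Evaluate the standard form: now y*sin(3*y) + cos(3*y)/3.
Answer: y*sin(3*y) + cos(3*y)/3.


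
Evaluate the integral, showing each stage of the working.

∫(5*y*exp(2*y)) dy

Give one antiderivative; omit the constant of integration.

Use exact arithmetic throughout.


Step 1. Integrate ∫(5*y*exp(2*y)) dy by parts with u = y, dv = (5*exp(2*y)) dy, so v = 5*exp(2*y)/2: now 5*y*exp(2*y)/2 + ∫(-5*exp(2*y)/2) dy.
Step 2. Evaluate the standard form: now 5*y*exp(2*y)/2 - 5*exp(2*y)/4.
Answer: 5*y*exp(2*y)/2 - 5*exp(2*y)/4.


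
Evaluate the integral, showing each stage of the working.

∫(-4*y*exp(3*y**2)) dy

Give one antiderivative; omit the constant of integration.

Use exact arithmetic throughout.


Step 1. Substitute u = y**2, turning ∫(-4*y*exp(3*y**2)) dy into ∫(-2*exp(3*u)) du: now ∫(-2*exp(3*u)) du.
Step 2. Evaluate the standard form: now -2*exp(3*u)/3.
Step 3. Substitute back u = y**2: now -2*exp(3*y**2)/3.
Answer: -2*exp(3*y**2)/3.


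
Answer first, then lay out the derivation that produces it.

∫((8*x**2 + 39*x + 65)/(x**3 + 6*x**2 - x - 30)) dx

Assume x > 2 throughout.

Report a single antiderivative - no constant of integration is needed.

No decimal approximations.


The answer is 5*log(x - 2) - 2*log(x + 3) + 5*log(x + 5).
Step 1. Decompose ∫((8*x**2 + 39*x + 65)/(x**3 + 6*x**2 - x - 30)) dx by partial fractions, (8*x**2 + 39*x + 65)/(x**3 + 6*x**2 - x - 30) = 5/(x + 5) - 2/(x + 3) + 5/(x - 2): now ∫(5/(x - 2)) dx + ∫(-2/(x + 3)) dx + ∫(5/(x + 5)) dx.
Step 2. Evaluate the standard form [assuming x > -5]: now 5*log(x + 5) + ∫(5/(x - 2)) dx + ∫(-2/(x + 3)) dx.
Step 3. Evaluate the standard form [assuming x > 2]: now 5*log(x - 2) + 5*log(x + 5) + ∫(-2/(x + 3)) dx.
Step 4. Evaluate the standard form [assuming x > -3]: now 5*log(x - 2) - 2*log(x + 3) + 5*log(x + 5).
Answer: 5*log(x - 2) - 2*log(x + 3) + 5*log(x + 5).


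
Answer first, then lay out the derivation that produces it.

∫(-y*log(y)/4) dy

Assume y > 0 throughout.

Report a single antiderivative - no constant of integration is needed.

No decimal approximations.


The answer is -y**2*log(y)/8 + y**2/16.
Step 1. Integrate ∫(-y*log(y)/4) dy by parts with u = log(y), dv = (-y/4) dy, so v = -y**2/8 [assuming y > 0]: now -y**2*log(y)/8 + ∫(y/8) dy.
Step 2. Evaluate the standard form: now -y**2*log(y)/8 + y**2/16.
Answer: -y**2*log(y)/8 + y**2/16.


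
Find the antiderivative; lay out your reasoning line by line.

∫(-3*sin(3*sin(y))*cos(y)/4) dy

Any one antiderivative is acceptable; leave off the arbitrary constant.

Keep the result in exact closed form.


Step 1. Substitute u = sin(y), turning ∫(-3*sin(3*sin(y))*cos(y)/4) dy into ∫(-3*sin(3*u)/4) du: now ∫(-3*sin(3*u)/4) du.
Step 2. Evaluate the standard form: now cos(3*u)/4.
Step 3. Substitute back u = sin(y): now cos(3*sin(y))/4.
Answer: cos(3*sin(y))/4.


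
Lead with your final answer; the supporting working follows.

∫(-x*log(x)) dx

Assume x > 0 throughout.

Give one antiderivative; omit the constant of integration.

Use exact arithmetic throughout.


The answer is -x**2*log(x)/2 + x**2/4.
Step 1. Integrate ∫(-x*log(x)) dx by parts with u = log(x), dv = (-x) dx, so v = -x**2/2 [assuming x > 0]: now -x**2*log(x)/2 + ∫(x/2) dx.
Step 2. Evaluate the standard form: now -x**2*log(x)/2 + x**2/4.
Answer: -x**2*log(x)/2 + x**2/4.


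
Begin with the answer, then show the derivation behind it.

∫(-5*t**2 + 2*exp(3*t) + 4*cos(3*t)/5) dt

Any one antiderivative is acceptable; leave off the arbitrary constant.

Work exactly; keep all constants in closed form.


The answer is -5*t**3/3 + 2*exp(3*t)/3 + 4*sin(3*t)/15.
Step 1. Rewrite: now ∫(-5*t**2) dt + ∫(2*exp(3*t)) dt + ∫(4*cos(3*t)/5) dt.
Step 2. Evaluate the standard form: now -5*t**3/3 + ∫(2*exp(3*t)) dt + ∫(4*cos(3*t)/5) dt.
Step 3. Evaluate the standard form: now -5*t**3/3 + 2*exp(3*t)/3 + ∫(4*cos(3*t)/5) dt.
Step 4. Evaluate the standard form: now -5*t**3/3 + 2*exp(3*t)/3 + 4*sin(3*t)/15.
Answer: -5*t**3/3 + 2*exp(3*t)/3 + 4*sin(3*t)/15.


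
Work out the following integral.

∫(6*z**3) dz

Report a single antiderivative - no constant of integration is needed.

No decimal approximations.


Answer: 3*z**4/2.


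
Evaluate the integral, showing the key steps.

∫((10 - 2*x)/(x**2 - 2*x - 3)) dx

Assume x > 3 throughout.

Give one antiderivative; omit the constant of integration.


Step 1. Decompose ∫((10 - 2*x)/(x**2 - 2*x - 3)) dx by partial fractions, (10 - 2*x)/(x**2 - 2*x - 3) = -3/(x + 1) + 1/(x - 3): now ∫(1/(x - 3)) dx + ∫(-3/(x + 1)) dx.
Step 2. Evaluate the standard form [assuming x > -1]: now -3*log(x + 1) + ∫(1/(x - 3)) dx.
Step 3. Evaluate the standard form [assuming x > 3]: now log(x - 3) - 3*log(x + 1).
Answer: log(x - 3) - 3*log(x + 1).


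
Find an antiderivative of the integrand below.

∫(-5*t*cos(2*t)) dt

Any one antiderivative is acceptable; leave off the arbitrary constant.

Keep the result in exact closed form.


Answer: -5*t*sin(2*t)/2 - 5*cos(2*t)/4.


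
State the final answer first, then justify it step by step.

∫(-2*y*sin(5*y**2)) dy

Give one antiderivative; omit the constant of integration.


The answer is cos(5*y**2)/5.
Step 1. Substitute u = y**2, turning ∫(-2*y*sin(5*y**2)) dy into ∫(-sin(5*u)) du: now ∫(-sin(5*u)) du.
Step 2. Evaluate the standard form: now cos(5*u)/5.
Step 3. Substitute back u = y**2: now cos(5*y**2)/5.
Answer: cos(5*y**2)/5.


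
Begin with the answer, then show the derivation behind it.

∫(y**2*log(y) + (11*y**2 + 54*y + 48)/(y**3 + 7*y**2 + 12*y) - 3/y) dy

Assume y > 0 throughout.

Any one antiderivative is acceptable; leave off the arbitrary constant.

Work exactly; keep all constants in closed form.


The answer is y**3*log(y)/3 - y**3/9 + log(y) + 5*log(y + 3) + 2*log(y + 4).
Step 1. Rewrite: now ∫(-3/y) dy + ∫(y**2*log(y)) dy + ∫((11*y**2 + 54*y + 48)/(y**3 + 7*y**2 + 12*y)) dy.
Step 2. Decompose ∫((11*y**2 + 54*y + 48)/(y**3 + 7*y**2 + 12*y)) dy by partial fractions, (11*y**2 + 54*y + 48)/(y**3 + 7*y**2 + 12*y) = 2/(y + 4) + 5/(y + 3) + 4/y: now ∫(-3/y) dy + ∫(4/y) dy + ∫(y**2*log(y)) dy + ∫(5/(y + 3)) dy + ∫(2/(y + 4)) dy.
Step 3. Evaluate the standard form [assuming y > 0]: now 4*log(y) + ∫(-3/y) dy + ∫(y**2*log(y)) dy + ∫(5/(y + 3)) dy + ∫(2/(y + 4)) dy.
Step 4. Evaluate the standard form [assuming y > -3]: now 4*log(y) + 5*log(y + 3) + ∫(-3/y) dy + ∫(y**2*log(y)) dy + ∫(2/(y + 4)) dy.
Step 5. Evaluate the standard form [assuming y > -4]: now 4*log(y) + 5*log(y + 3) + 2*log(y + 4) + ∫(-3/y) dy + ∫(y**2*log(y)) dy.
Step 6. Integrate ∫(y**2*log(y)) dy by parts with u = log(y), dv = (y**2) dy, so v = y**3/3 [assuming y > 0]: now y**3*log(y)/3 + 4*log(y) + 5*log(y + 3) + 2*log(y + 4) + ∫(-3/y) dy + ∫(-y**2/3) dy.
Step 7. Evaluate the standard form: now y**3*log(y)/3 - y**3/9 + 4*log(y) + 5*log(y + 3) + 2*log(y + 4) + ∫(-3/y) dy.
Step 8. Evaluate the standard form [assuming y > 0]: now y**3*log(y)/3 - y**3/9 + log(y) + 5*log(y + 3) + 2*log(y + 4).
Answer: y**3*log(y)/3 - y**3/9 + log(y) + 5*log(y + 3) + 2*log(y + 4).


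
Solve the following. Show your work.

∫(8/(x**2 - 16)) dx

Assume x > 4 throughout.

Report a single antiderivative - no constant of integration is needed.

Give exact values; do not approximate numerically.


Step 1. Decompose ∫(8/(x**2 - 16)) dx by partial fractions, 8/(x**2 - 16) = -1/(x + 4) + 1/(x - 4): now ∫(1/(x - 4)) dx + ∫(-1/(x + 4)) dx.
Step 2. Evaluate the standard form [assuming x > -4]: now -log(x + 4) + ∫(1/(x - 4)) dx.
Step 3. Evaluate the standard form [assuming x > 4]: now log(x - 4) - log(x + 4).
Answer: log(x - 4) - log(x + 4).


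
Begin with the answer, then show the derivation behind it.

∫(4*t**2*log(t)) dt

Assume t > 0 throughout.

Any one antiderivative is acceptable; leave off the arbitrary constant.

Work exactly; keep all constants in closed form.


The answer is 4*t**3*log(t)/3 - 4*t**3/9.
Step 1. Integrate ∫(4*t**2*log(t)) dt by parts with u = log(t), dv = (4*t**2) dt, so v = 4*t**3/3 [assuming t > 0]: now 4*t**3*log(t)/3 + ∫(-4*t**2/3) dt.
Step 2. Evaluate the standard form: now 4*t**3*log(t)/3 - 4*t**3/9.
Answer: 4*t**3*log(t)/3 - 4*t**3/9.


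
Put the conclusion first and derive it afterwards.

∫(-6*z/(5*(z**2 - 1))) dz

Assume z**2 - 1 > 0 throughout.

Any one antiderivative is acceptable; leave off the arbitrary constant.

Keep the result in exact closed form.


The answer is -3*log(z**2 - 1)/5.
Step 1. Substitute u = z**2 - 1, turning ∫(-6*z/(5*(z**2 - 1))) dz into ∫(-3/(5*u)) du: now ∫(-3/(5*u)) du.
Step 2. Evaluate the standard form [assuming u > 0]: now -3*log(u)/5.
Step 3. Substitute back u = z**2 - 1: now -3*log(z**2 - 1)/5.
Answer: -3*log(z**2 - 1)/5.


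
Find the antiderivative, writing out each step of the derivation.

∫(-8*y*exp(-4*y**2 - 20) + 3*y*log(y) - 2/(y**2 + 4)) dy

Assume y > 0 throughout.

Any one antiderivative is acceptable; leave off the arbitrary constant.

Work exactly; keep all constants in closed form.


Step 1. Rewrite: now ∫(-8*y*exp(-4*y**2 - 20)) dy + ∫(3*y*log(y)) dy + ∫(-2/(y**2 + 4)) dy.
Step 2. Integrate ∫(3*y*log(y)) dy by parts with u = log(y), dv = (3*y) dy, so v = 3*y**2/2 [assuming y > 0]: now 3*y**2*log(y)/2 + ∫(-3*y/2) dy + ∫(-8*y*exp(-4*y**2 - 20)) dy + ∫(-2/(y**2 + 4)) dy.
Step 3. Evaluate the standard form: now 3*y**2*log(y)/2 - 3*y**2/4 + ∫(-8*y*exp(-4*y**2 - 20)) dy + ∫(-2/(y**2 + 4)) dy.
Step 4. Substitute u = y**2 + 5, turning ∫(-8*y*exp(-4*y**2 - 20)) dy into ∫(-4*exp(-4*u)) du: now 3*y**2*log(y)/2 - 3*y**2/4 + ∫(-2/(y**2 + 4)) dy + ∫(-4*exp(-4*u)) du.
Step 5. Evaluate the standard form: now 3*y**2*log(y)/2 - 3*y**2/4 + ∫(-2/(y**2 + 4)) dy + exp(-4*u).
Step 6. Substitute back u = y**2 + 5: now 3*y**2*log(y)/2 - 3*y**2/4 + exp(-4*y**2 - 20) + ∫(-2/(y**2 + 4)) dy.
Step 7. Evaluate the standard form: now 3*y**2*log(y)/2 - 3*y**2/4 + exp(-4*y**2 - 20) - atan(y/2).
Answer: 3*y**2*log(y)/2 - 3*y**2/4 + exp(-4*y**2 - 20) - atan(y/2).


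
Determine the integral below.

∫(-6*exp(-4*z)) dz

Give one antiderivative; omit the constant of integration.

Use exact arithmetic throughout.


Answer: 3*exp(-4*z)/2.


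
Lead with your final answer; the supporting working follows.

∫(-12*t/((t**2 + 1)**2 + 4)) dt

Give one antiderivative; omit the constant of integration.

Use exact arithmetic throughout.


The answer is -3*atan(t**2/2 + 1/2).
Step 1. Substitute u = t**2 + 1, turning ∫(-12*t/((t**2 + 1)**2 + 4)) dt into ∫(-6/(u**2 + 4)) du: now ∫(-6/(u**2 + 4)) du.
Step 2. Evaluate the standard form: now -3*atan(u/2).
Step 3. Substitute back u = t**2 + 1: now -3*atan(t**2/2 + 1/2).
Answer: -3*atan(t**2/2 + 1/2).


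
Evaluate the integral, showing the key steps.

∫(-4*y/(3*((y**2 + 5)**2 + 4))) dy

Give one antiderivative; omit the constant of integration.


Step 1. Substitute u = y**2 + 5, turning ∫(-4*y/(3*((y**2 + 5)**2 + 4))) dy into ∫(-2/(3*(u**2 + 4))) du: now ∫(-2/(3*(u**2 + 4))) du.
Step 2. Evaluate the standard form: now -atan(u/2)/3.
Step 3. Substitute back u = y**2 + 5: now -atan(y**2/2 + 5/2)/3.
Answer: -atan(y**2/2 + 5/2)/3.


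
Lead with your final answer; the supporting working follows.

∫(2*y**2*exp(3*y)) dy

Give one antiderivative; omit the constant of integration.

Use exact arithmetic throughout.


The answer is 2*y**2*exp(3*y)/3 - 4*y*exp(3*y)/9 + 4*exp(3*y)/27.
Step 1. Integrate ∫(2*y**2*exp(3*y)) dy by parts with u = y**2, dv = (2*exp(3*y)) dy, so v = 2*exp(3*y)/3: now 2*y**2*exp(3*y)/3 + ∫(-4*y*exp(3*y)/3) dy.
Step 2. Integrate ∫(-4*y*exp(3*y)/3) dy by parts with u = y, dv = (-4*exp(3*y)/3) dy, so v = -4*exp(3*y)/9: now 2*y**2*exp(3*y)/3 - 4*y*exp(3*y)/9 + ∫(4*exp(3*y)/9) dy.
Step 3. Evaluate the standard form: now 2*y**2*exp(3*y)/3 - 4*y*exp(3*y)/9 + 4*exp(3*y)/27.
Answer: 2*y**2*exp(3*y)/3 - 4*y*exp(3*y)/9 + 4*exp(3*y)/27.


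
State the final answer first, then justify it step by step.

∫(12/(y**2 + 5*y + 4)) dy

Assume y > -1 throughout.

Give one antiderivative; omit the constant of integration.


The answer is 4*log(y + 1) - 4*log(y + 4).
Step 1. Decompose ∫(12/(y**2 + 5*y + 4)) dy by partial fractions, 12/(y**2 + 5*y + 4) = -4/(y + 4) + 4/(y + 1): now ∫(4/(y + 1)) dy + ∫(-4/(y + 4)) dy.
Step 2. Evaluate the standard form [assuming y > -1]: now 4*log(y + 1) + ∫(-4/(y + 4)) dy.
Step 3. Evaluate the standard form [assuming y > -4]: now 4*log(y + 1) - 4*log(y + 4).
Answer: 4*log(y + 1) - 4*log(y + 4).


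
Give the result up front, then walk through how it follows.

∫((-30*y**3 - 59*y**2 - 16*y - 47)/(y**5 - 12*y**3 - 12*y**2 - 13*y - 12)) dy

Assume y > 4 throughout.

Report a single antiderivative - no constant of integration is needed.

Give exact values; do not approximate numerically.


The answer is -5*log(y - 4) + 3*log(y + 1) + 2*log(y + 3) - atan(y).
Step 1. Decompose ∫((-30*y**3 - 59*y**2 - 16*y - 47)/(y**5 - 12*y**3 - 12*y**2 - 13*y - 12)) dy by partial fractions, (-30*y**3 - 59*y**2 - 16*y - 47)/(y**5 - 12*y**3 - 12*y**2 - 13*y - 12) = -1/(y**2 + 1) + 2/(y + 3) + 3/(y + 1) - 5/(y - 4): now ∫(-5/(y - 4)) dy + ∫(3/(y + 1)) dy + ∫(2/(y + 3)) dy + ∫(-1/(y**2 + 1)) dy.
Step 2. Evaluate the standard form [assuming y > 4]: now -5*log(y - 4) + ∫(3/(y + 1)) dy + ∫(2/(y + 3)) dy + ∫(-1/(y**2 + 1)) dy.
Step 3. Evaluate the standard form [assuming y > -3]: now -5*log(y - 4) + 2*log(y + 3) + ∫(3/(y + 1)) dy + ∫(-1/(y**2 + 1)) dy.
Step 4. Evaluate the standard form [assuming y > -1]: now -5*log(y - 4) + 3*log(y + 1) + 2*log(y + 3) + ∫(-1/(y**2 + 1)) dy.
Step 5. Evaluate the standard form: now -5*log(y - 4) + 3*log(y + 1) + 2*log(y + 3) - atan(y).
Answer: -5*log(y - 4) + 3*log(y + 1) + 2*log(y + 3) - atan(y).


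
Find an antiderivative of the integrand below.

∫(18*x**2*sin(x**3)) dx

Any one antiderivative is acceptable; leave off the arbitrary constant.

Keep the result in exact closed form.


Answer: -6*cos(x**3).


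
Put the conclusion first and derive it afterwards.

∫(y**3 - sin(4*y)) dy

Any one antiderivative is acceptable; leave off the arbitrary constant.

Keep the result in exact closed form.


The answer is y**4/4 + cos(4*y)/4.
Step 1. Rewrite: now ∫(y**3) dy + ∫(-sin(4*y)) dy.
Step 2. Evaluate the standard form: now y**4/4 + ∫(-sin(4*y)) dy.
Step 3. Evaluate the standard form: now y**4/4 + cos(4*y)/4.
Answer: y**4/4 + cos(4*y)/4.


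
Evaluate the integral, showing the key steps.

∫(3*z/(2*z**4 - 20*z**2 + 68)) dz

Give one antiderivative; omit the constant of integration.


Step 1. Substitute u = z**2 - 5, turning ∫(3*z/(2*z**4 - 20*z**2 + 68)) dz into ∫(3/(4*(u**2 + 9))) du: now ∫(3/(4*(u**2 + 9))) du.
Step 2. Evaluate the standard form: now atan(u/3)/4.
Step 3. Substitute back u = z**2 - 5: now atan(z**2/3 - 5/3)/4.
Answer: atan(z**2/3 - 5/3)/4.


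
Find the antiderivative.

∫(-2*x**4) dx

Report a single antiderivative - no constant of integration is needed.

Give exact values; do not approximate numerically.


Answer: -2*x**5/5.


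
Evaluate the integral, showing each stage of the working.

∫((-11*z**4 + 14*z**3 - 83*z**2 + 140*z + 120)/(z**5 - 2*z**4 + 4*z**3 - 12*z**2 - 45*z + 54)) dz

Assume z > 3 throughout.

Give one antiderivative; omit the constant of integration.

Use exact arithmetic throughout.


Step 1. Decompose ∫((-11*z**4 + 14*z**3 - 83*z**2 + 140*z + 120)/(z**5 - 2*z**4 + 4*z**3 - 12*z**2 - 45*z + 54)) dz by partial fractions, (-11*z**4 + 14*z**3 - 83*z**2 + 140*z + 120)/(z**5 - 2*z**4 + 4*z**3 - 12*z**2 - 45*z + 54) = -1/(z**2 + 9) - 4/(z + 2) - 3/(z - 1) - 4/(z - 3): now ∫(-4/(z - 3)) dz + ∫(-3/(z - 1)) dz + ∫(-4/(z + 2)) dz + ∫(-1/(z**2 + 9)) dz.
Step 2. Evaluate the standard form [assuming z > -2]: now -4*log(z + 2) + ∫(-4/(z - 3)) dz + ∫(-3/(z - 1)) dz + ∫(-1/(z**2 + 9)) dz.
Step 3. Evaluate the standard form [assuming z > 1]: now -3*log(z - 1) - 4*log(z + 2) + ∫(-4/(z - 3)) dz + ∫(-1/(z**2 + 9)) dz.
Step 4. Evaluate the standard form [assuming z > 3]: now -4*log(z - 3) - 3*log(z - 1) - 4*log(z + 2) + ∫(-1/(z**2 + 9)) dz.
Step 5. Evaluate the standard form: now -4*log(z - 3) - 3*log(z - 1) - 4*log(z + 2) - atan(z/3)/3.
Answer: -4*log(z - 3) - 3*log(z - 1) - 4*log(z + 2) - atan(z/3)/3.


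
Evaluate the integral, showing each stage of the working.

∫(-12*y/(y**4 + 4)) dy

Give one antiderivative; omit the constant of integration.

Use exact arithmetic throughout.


Step 1. Substitute u = y**2, turning ∫(-12*y/(y**4 + 4)) dy into ∫(-6/(u**2 + 4)) du: now ∫(-6/(u**2 + 4)) du.
Step 2. Evaluate the standard form: now -3*atan(u/2).
Step 3. Substitute back u = y**2: now -3*atan(y**2/2).
Answer: -3*atan(y**2/2).


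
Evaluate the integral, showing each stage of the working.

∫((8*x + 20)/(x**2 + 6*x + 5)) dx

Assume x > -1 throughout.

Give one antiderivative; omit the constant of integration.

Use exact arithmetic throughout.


Step 1. Decompose ∫((8*x + 20)/(x**2 + 6*x + 5)) dx by partial fractions, (8*x + 20)/(x**2 + 6*x + 5) = 5/(x + 5) + 3/(x + 1): now ∫(3/(x + 1)) dx + ∫(5/(x + 5)) dx.
Step 2. Evaluate the standard form [assuming x > -1]: now 3*log(x + 1) + ∫(5/(x + 5)) dx.
Step 3. Evaluate the standard form [assuming x > -5]: now 3*log(x + 1) + 5*log(x + 5).
Answer: 3*log(x + 1) + 5*log(x + 5).


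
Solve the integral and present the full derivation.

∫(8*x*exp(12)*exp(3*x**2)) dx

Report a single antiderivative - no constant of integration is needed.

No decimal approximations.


Step 1. Substitute u = x**2 + 4, turning ∫(8*x*exp(12)*exp(3*x**2)) dx into ∫(4*exp(3*u)) du: now ∫(4*exp(3*u)) du.
Step 2. Evaluate the standard form: now 4*exp(3*u)/3.
Step 3. Substitute back u = x**2 + 4: now 4*exp(3*x**2 + 12)/3.
Answer: 4*exp(3*x**2 + 12)/3.


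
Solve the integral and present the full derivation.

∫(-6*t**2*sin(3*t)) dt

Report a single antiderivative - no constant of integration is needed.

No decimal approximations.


Step 1. Integrate ∫(-6*t**2*sin(3*t)) dt by parts with u = t**2, dv = (-6*sin(3*t)) dt, so v = 2*cos(3*t): now 2*t**2*cos(3*t) + ∫(-4*t*cos(3*t)) dt.
Step 2. Integrate ∫(-4*t*cos(3*t)) dt by parts with u = t, dv = (-4*cos(3*t)) dt, so v = -4*sin(3*t)/3: now 2*t**2*cos(3*t) - 4*t*sin(3*t)/3 + ∫(4*sin(3*t)/3) dt.
Step 3. Evaluate the standard form: now 2*t**2*cos(3*t) - 4*t*sin(3*t)/3 - 4*cos(3*t)/9.
Answer: 2*t**2*cos(3*t) - 4*t*sin(3*t)/3 - 4*cos(3*t)/9.


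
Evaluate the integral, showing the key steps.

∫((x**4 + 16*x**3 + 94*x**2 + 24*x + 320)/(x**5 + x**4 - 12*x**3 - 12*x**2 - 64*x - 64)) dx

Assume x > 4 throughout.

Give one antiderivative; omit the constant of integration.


Step 1. Decompose ∫((x**4 + 16*x**3 + 94*x**2 + 24*x + 320)/(x**5 + x**4 - 12*x**3 - 12*x**2 - 64*x - 64)) dx by partial fractions, (x**4 + 16*x**3 + 94*x**2 + 24*x + 320)/(x**5 + x**4 - 12*x**3 - 12*x**2 - 64*x - 64) = 2/(x**2 + 4) + 2/(x + 4) - 5/(x + 1) + 4/(x - 4): now ∫(4/(x - 4)) dx + ∫(-5/(x + 1)) dx + ∫(2/(x + 4)) dx + ∫(2/(x**2 + 4)) dx.
Step 2. Evaluate the standard form [assuming x > 4]: now 4*log(x - 4) + ∫(-5/(x + 1)) dx + ∫(2/(x + 4)) dx + ∫(2/(x**2 + 4)) dx.
Step 3. Evaluate the standard form [assuming x > -1]: now 4*log(x - 4) - 5*log(x + 1) + ∫(2/(x + 4)) dx + ∫(2/(x**2 + 4)) dx.
Step 4. Evaluate the standard form [assuming x > -4]: now 4*log(x - 4) - 5*log(x + 1) + 2*log(x + 4) + ∫(2/(x**2 + 4)) dx.
Step 5. Evaluate the standard form: now 4*log(x - 4) - 5*log(x + 1) + 2*log(x + 4) + atan(x/2).
Answer: 4*log(x - 4) - 5*log(x + 1) + 2*log(x + 4) + atan(x/2).


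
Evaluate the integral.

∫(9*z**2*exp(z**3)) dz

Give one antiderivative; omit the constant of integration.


Answer: 3*exp(z**3).


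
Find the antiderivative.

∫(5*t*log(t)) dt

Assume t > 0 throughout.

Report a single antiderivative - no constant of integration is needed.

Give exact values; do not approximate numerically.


Answer: 5*t**2*log(t)/2 - 5*t**2/4.


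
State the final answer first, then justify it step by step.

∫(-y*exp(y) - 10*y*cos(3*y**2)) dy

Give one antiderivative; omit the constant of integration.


The answer is -y*exp(y) + exp(y) - 5*sin(3*y**2)/3.
Step 1. Rewrite: now ∫(-y*exp(y)) dy + ∫(-10*y*cos(3*y**2)) dy.
Step 2. Substitute u = y**2, turning ∫(-10*y*cos(3*y**2)) dy into ∫(-5*cos(3*u)) du: now ∫(-y*exp(y)) dy + ∫(-5*cos(3*u)) du.
Step 3. Evaluate the standard form: now -5*sin(3*u)/3 + ∫(-y*exp(y)) dy.
Step 4. Substitute back u = y**2: now -5*sin(3*y**2)/3 + ∫(-y*exp(y)) dy.
Step 5. Integrate ∫(-y*exp(y)) dy by parts with u = y, dv = (-exp(y)) dy, so v = -exp(y): now -y*exp(y) - 5*sin(3*y**2)/3 + ∫(exp(y)) dy.
Step 6. Evaluate the standard form: now -y*exp(y) + exp(y) - 5*sin(3*y**2)/3.
Answer: -y*exp(y) + exp(y) - 5*sin(3*y**2)/3.


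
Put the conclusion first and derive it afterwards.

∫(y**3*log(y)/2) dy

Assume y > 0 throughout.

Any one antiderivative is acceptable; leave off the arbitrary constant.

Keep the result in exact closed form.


The answer is y**4*log(y)/8 - y**4/32.
Step 1. Integrate ∫(y**3*log(y)/2) dy by parts with u = log(y), dv = (y**3/2) dy, so v = y**4/8 [assuming y > 0]: now y**4*log(y)/8 + ∫(-y**3/8) dy.
Step 2. Evaluate the standard form: now y**4*log(y)/8 - y**4/32.
Answer: y**4*log(y)/8 - y**4/32.


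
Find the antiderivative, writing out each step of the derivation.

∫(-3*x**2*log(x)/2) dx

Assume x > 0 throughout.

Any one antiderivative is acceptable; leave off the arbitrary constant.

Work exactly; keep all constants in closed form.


Step 1. Integrate ∫(-3*x**2*log(x)/2) dx by parts with u = log(x), dv = (-3*x**2/2) dx, so v = -x**3/2 [assuming x > 0]: now -x**3*log(x)/2 + ∫(x**2/2) dx.
Step 2. Evaluate the standard form: now -x**3*log(x)/2 + x**3/6.
Answer: -x**3*log(x)/2 + x**3/6.


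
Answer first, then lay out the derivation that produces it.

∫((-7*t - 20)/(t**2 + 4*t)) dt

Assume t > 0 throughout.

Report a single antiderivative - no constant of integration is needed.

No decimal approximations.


The answer is -5*log(t) - 2*log(t + 4).
Step 1. Decompose ∫((-7*t - 20)/(t**2 + 4*t)) dt by partial fractions, (-7*t - 20)/(t**2 + 4*t) = -2/(t + 4) - 5/t: now ∫(-5/t) dt + ∫(-2/(t + 4)) dt.
Step 2. Evaluate the standard form [assuming t > -4]: now -2*log(t + 4) + ∫(-5/t) dt.
Step 3. Evaluate the standard form [assuming t > 0]: now -5*log(t) - 2*log(t + 4).
Answer: -5*log(t) - 2*log(t + 4).


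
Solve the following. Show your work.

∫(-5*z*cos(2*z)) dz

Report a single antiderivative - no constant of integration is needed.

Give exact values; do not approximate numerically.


Step 1. Integrate ∫(-5*z*cos(2*z)) dz by parts with u = z, dv = (-5*cos(2*z)) dz, so v = -5*sin(2*z)/2: now -5*z*sin(2*z)/2 + ∫(5*sin(2*z)/2) dz.
Step 2. Evaluate the standard form: now -5*z*sin(2*z)/2 - 5*cos(2*z)/4.
Answer: -5*z*sin(2*z)/2 - 5*cos(2*z)/4.


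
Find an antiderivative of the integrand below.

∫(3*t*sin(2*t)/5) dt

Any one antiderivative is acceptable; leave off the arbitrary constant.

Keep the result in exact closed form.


Answer: -3*t*cos(2*t)/10 + 3*sin(2*t)/20.


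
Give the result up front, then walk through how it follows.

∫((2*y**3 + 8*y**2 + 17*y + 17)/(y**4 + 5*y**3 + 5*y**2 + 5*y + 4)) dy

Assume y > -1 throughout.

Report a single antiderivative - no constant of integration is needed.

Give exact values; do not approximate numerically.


The answer is log(y + 1) + log(y + 4) + 3*atan(y).
Step 1. Decompose ∫((2*y**3 + 8*y**2 + 17*y + 17)/(y**4 + 5*y**3 + 5*y**2 + 5*y + 4)) dy by partial fractions, (2*y**3 + 8*y**2 + 17*y + 17)/(y**4 + 5*y**3 + 5*y**2 + 5*y + 4) = 3/(y**2 + 1) + 1/(y + 4) + 1/(y + 1): now ∫(1/(y + 1)) dy + ∫(1/(y + 4)) dy + ∫(3/(y**2 + 1)) dy.
Step 2. Evaluate the standard form [assuming y > -4]: now log(y + 4) + ∫(1/(y + 1)) dy + ∫(3/(y**2 + 1)) dy.
Step 3. Evaluate the standard form [assuming y > -1]: now log(y + 1) + log(y + 4) + ∫(3/(y**2 + 1)) dy.
Step 4. Evaluate the standard form: now log(y + 1) + log(y + 4) + 3*atan(y).
Answer: log(y + 1) + log(y + 4) + 3*atan(y).


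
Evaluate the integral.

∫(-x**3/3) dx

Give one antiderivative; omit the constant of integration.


Answer: -x**4/12.


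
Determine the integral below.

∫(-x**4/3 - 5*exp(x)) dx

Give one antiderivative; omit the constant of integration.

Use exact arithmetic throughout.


Answer: -x**5/15 - 5*exp(x).


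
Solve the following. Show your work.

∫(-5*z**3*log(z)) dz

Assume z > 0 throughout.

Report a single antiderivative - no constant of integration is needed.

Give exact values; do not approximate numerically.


Step 1. Integrate ∫(-5*z**3*log(z)) dz by parts with u = log(z), dv = (-5*z**3) dz, so v = -5*z**4/4 [assuming z > 0]: now -5*z**4*log(z)/4 + ∫(5*z**3/4) dz.
Step 2. Evaluate the standard form: now -5*z**4*log(z)/4 + 5*z**4/16.
Answer: -5*z**4*log(z)/4 + 5*z**4/16.


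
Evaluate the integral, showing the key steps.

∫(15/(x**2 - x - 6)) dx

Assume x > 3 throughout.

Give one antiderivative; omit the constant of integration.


Step 1. Decompose ∫(15/(x**2 - x - 6)) dx by partial fractions, 15/(x**2 - x - 6) = -3/(x + 2) + 3/(x - 3): now ∫(3/(x - 3)) dx + ∫(-3/(x + 2)) dx.
Step 2. Evaluate the standard form [assuming x > 3]: now 3*log(x - 3) + ∫(-3/(x + 2)) dx.
Step 3. Evaluate the standard form [assuming x > -2]: now 3*log(x - 3) - 3*log(x + 2).
Answer: 3*log(x - 3) - 3*log(x + 2).


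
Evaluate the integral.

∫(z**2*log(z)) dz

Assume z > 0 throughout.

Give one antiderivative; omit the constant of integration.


Answer: z**3*log(z)/3 - z**3/9.


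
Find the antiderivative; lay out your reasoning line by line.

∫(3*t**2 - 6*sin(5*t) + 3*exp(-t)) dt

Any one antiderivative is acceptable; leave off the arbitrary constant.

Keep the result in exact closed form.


Step 1. Rewrite: now ∫(3*t**2) dt + ∫(3*exp(-t)) dt + ∫(-6*sin(5*t)) dt.
Step 2. Evaluate the standard form: now 6*cos(5*t)/5 + ∫(3*t**2) dt + ∫(3*exp(-t)) dt.
Step 3. Evaluate the standard form: now t**3 + 6*cos(5*t)/5 + ∫(3*exp(-t)) dt.
Step 4. Evaluate the standard form: now t**3 + 6*cos(5*t)/5 - 3*exp(-t).
Answer: t**3 + 6*cos(5*t)/5 - 3*exp(-t).


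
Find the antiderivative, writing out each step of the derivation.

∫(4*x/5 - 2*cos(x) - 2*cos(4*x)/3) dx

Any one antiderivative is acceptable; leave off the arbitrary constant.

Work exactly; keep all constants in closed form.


Step 1. Rewrite: now ∫(4*x/5) dx + ∫(-2*cos(x)) dx + ∫(-2*cos(4*x)/3) dx.
Step 2. Evaluate the standard form: now -2*sin(x) + ∫(4*x/5) dx + ∫(-2*cos(4*x)/3) dx.
Step 3. Evaluate the standard form: now -2*sin(x) - sin(4*x)/6 + ∫(4*x/5) dx.
Step 4. Evaluate the standard form: now 2*x**2/5 - 2*sin(x) - sin(4*x)/6.
Answer: 2*x**2/5 - 2*sin(x) - sin(4*x)/6.


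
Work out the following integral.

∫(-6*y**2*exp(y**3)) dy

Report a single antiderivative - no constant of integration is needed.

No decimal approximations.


Answer: -2*exp(y**3).


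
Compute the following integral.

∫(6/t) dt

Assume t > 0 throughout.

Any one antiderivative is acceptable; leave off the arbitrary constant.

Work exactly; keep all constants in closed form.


Answer: 6*log(t).


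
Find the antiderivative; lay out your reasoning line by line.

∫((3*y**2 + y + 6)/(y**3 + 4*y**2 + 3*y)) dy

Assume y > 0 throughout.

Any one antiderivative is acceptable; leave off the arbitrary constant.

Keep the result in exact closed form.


Step 1. Decompose ∫((3*y**2 + y + 6)/(y**3 + 4*y**2 + 3*y)) dy by partial fractions, (3*y**2 + y + 6)/(y**3 + 4*y**2 + 3*y) = 5/(y + 3) - 4/(y + 1) + 2/y: now ∫(2/y) dy + ∫(-4/(y + 1)) dy + ∫(5/(y + 3)) dy.
Step 2. Evaluate the standard form [assuming y > -3]: now 5*log(y + 3) + ∫(2/y) dy + ∫(-4/(y + 1)) dy.
Step 3. Evaluate the standard form [assuming y > 0]: now 2*log(y) + 5*log(y + 3) + ∫(-4/(y + 1)) dy.
Step 4. Evaluate the standard form [assuming y > -1]: now 2*log(y) - 4*log(y + 1) + 5*log(y + 3).
Answer: 2*log(y) - 4*log(y + 1) + 5*log(y + 3).


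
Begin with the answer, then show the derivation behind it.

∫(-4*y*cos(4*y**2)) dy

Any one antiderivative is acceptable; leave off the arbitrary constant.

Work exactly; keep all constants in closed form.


The answer is -sin(4*y**2)/2.
Step 1. Substitute u = y**2, turning ∫(-4*y*cos(4*y**2)) dy into ∫(-2*cos(4*u)) du: now ∫(-2*cos(4*u)) du.
Step 2. Evaluate the standard form: now -sin(4*u)/2.
Step 3. Substitute back u = y**2: now -sin(4*y**2)/2.
Answer: -sin(4*y**2)/2.


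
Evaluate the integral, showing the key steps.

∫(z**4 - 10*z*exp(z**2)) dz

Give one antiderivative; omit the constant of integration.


Step 1. Rewrite: now ∫(z**4) dz + ∫(-10*z*exp(z**2)) dz.
Step 2. Substitute u = z**2, turning ∫(-10*z*exp(z**2)) dz into ∫(-5*exp(u)) du: now ∫(z**4) dz + ∫(-5*exp(u)) du.
Step 3. Evaluate the standard form: now -5*exp(u) + ∫(z**4) dz.
Step 4. Substitute back u = z**2: now -5*exp(z**2) + ∫(z**4) dz.
Step 5. Evaluate the standard form: now z**5/5 - 5*exp(z**2).
Answer: z**5/5 - 5*exp(z**2).


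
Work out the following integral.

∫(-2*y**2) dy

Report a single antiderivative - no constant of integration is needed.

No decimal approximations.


Answer: -2*y**3/3.


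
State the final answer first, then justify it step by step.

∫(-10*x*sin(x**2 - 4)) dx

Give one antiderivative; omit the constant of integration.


The answer is 5*cos(x**2 - 4).
Step 1. Substitute u = x**2 - 4, turning ∫(-10*x*sin(x**2 - 4)) dx into ∫(-5*sin(u)) du: now ∫(-5*sin(u)) du.
Step 2. Evaluate the standard form: now 5*cos(u).
Step 3. Substitute back u = x**2 - 4: now 5*cos(x**2 - 4).
Answer: 5*cos(x**2 - 4).


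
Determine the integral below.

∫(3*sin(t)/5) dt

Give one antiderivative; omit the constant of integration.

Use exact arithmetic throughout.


Answer: -3*cos(t)/5.


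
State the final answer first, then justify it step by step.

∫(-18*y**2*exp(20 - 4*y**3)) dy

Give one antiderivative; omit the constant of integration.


The answer is 3*exp(20 - 4*y**3)/2.
Step 1. Substitute u = y**3 - 5, turning ∫(-18*y**2*exp(20 - 4*y**3)) dy into ∫(-6*exp(-4*u)) du: now ∫(-6*exp(-4*u)) du.
Step 2. Evaluate the standard form: now 3*exp(-4*u)/2.
Step 3. Substitute back u = y**3 - 5: now 3*exp(20 - 4*y**3)/2.
Answer: 3*exp(20 - 4*y**3)/2.


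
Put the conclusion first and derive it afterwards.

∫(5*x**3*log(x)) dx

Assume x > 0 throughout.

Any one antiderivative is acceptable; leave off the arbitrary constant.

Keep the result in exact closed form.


The answer is 5*x**4*log(x)/4 - 5*x**4/16.
Step 1. Integrate ∫(5*x**3*log(x)) dx by parts with u = log(x), dv = (5*x**3) dx, so v = 5*x**4/4 [assuming x > 0]: now 5*x**4*log(x)/4 + ∫(-5*x**3/4) dx.
Step 2. Evaluate the standard form: now 5*x**4*log(x)/4 - 5*x**4/16.
Answer: 5*x**4*log(x)/4 - 5*x**4/16.


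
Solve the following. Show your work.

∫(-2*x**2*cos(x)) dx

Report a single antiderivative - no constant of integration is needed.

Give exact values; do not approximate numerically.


Step 1. Integrate ∫(-2*x**2*cos(x)) dx by parts with u = x**2, dv = (-2*cos(x)) dx, so v = -2*sin(x): now -2*x**2*sin(x) + ∫(4*x*sin(x)) dx.
Step 2. Integrate ∫(4*x*sin(x)) dx by parts with u = x, dv = (4*sin(x)) dx, so v = -4*cos(x): now -2*x**2*sin(x) - 4*x*cos(x) + ∫(4*cos(x)) dx.
Step 3. Evaluate the standard form: now -2*x**2*sin(x) - 4*x*cos(x) + 4*sin(x).
Answer: -2*x**2*sin(x) - 4*x*cos(x) + 4*sin(x).


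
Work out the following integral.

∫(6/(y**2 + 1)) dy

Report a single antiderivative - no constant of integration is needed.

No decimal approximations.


Answer: 6*atan(y).


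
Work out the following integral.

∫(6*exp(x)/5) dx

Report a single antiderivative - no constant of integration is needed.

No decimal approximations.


Answer: 6*exp(x)/5.


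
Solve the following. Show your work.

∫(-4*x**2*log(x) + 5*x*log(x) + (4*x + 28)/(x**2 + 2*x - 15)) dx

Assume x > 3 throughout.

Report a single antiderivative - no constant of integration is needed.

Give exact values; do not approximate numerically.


Step 1. Rewrite: now ∫(5*x*log(x)) dx + ∫(-4*x**2*log(x)) dx + ∫((4*x + 28)/(x**2 + 2*x - 15)) dx.
Step 2. Decompose ∫((4*x + 28)/(x**2 + 2*x - 15)) dx by partial fractions, (4*x + 28)/(x**2 + 2*x - 15) = -1/(x + 5) + 5/(x - 3): now ∫(5*x*log(x)) dx + ∫(-4*x**2*log(x)) dx + ∫(5/(x - 3)) dx + ∫(-1/(x + 5)) dx.
Step 3. Evaluate the standard form [assuming x > 3]: now 5*log(x - 3) + ∫(5*x*log(x)) dx + ∫(-4*x**2*log(x)) dx + ∫(-1/(x + 5)) dx.
Step 4. Evaluate the standard form [assuming x > -5]: now 5*log(x - 3) - log(x + 5) + ∫(5*x*log(x)) dx + ∫(-4*x**2*log(x)) dx.
Step 5. Integrate ∫(-4*x**2*log(x)) dx by parts with u = log(x), dv = (-4*x**2) dx, so v = -4*x**3/3 [assuming x > 0]: now -4*x**3*log(x)/3 + 5*log(x - 3) - log(x + 5) + ∫(4*x**2/3) dx + ∫(5*x*log(x)) dx.
Step 6. Evaluate the standard form: now -4*x**3*log(x)/3 + 4*x**3/9 + 5*log(x - 3) - log(x + 5) + ∫(5*x*log(x)) dx.
Step 7. Integrate ∫(5*x*log(x)) dx by parts with u = log(x), dv = (5*x) dx, so v = 5*x**2/2 [assuming x > 0]: now -4*x**3*log(x)/3 + 4*x**3/9 + 5*x**2*log(x)/2 + 5*log(x - 3) - log(x + 5) + ∫(-5*x/2) dx.
Step 8. Evaluate the standard form: now -4*x**3*log(x)/3 + 4*x**3/9 + 5*x**2*log(x)/2 - 5*x**2/4 + 5*log(x - 3) - log(x + 5).
Answer: -4*x**3*log(x)/3 + 4*x**3/9 + 5*x**2*log(x)/2 - 5*x**2/4 + 5*log(x - 3) - log(x + 5).


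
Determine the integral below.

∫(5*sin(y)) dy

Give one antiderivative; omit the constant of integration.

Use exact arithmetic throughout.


Answer: -5*cos(y).


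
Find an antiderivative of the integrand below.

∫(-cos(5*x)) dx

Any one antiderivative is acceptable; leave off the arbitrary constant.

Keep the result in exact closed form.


Answer: -sin(5*x)/5.


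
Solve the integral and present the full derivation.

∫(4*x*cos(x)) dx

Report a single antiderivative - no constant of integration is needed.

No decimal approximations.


Step 1. Integrate ∫(4*x*cos(x)) dx by parts with u = x, dv = (4*cos(x)) dx, so v = 4*sin(x): now 4*x*sin(x) + ∫(-4*sin(x)) dx.
Step 2. Evaluate the standard form: now 4*x*sin(x) + 4*cos(x).
Answer: 4*x*sin(x) + 4*cos(x).


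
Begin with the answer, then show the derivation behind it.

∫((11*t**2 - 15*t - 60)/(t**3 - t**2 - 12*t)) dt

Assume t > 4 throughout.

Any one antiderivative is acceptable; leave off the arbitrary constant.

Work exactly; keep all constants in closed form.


The answer is 5*log(t) + 2*log(t - 4) + 4*log(t + 3).
Step 1. Decompose ∫((11*t**2 - 15*t - 60)/(t**3 - t**2 - 12*t)) dt by partial fractions, (11*t**2 - 15*t - 60)/(t**3 - t**2 - 12*t) = 4/(t + 3) + 2/(t - 4) + 5/t: now ∫(5/t) dt + ∫(2/(t - 4)) dt + ∫(4/(t + 3)) dt.
Step 2. Evaluate the standard form [assuming t > -3]: now 4*log(t + 3) + ∫(5/t) dt + ∫(2/(t - 4)) dt.
Step 3. Evaluate the standard form [assuming t > 0]: now 5*log(t) + 4*log(t + 3) + ∫(2/(t - 4)) dt.
Step 4. Evaluate the standard form [assuming t > 4]: now 5*log(t) + 2*log(t - 4) + 4*log(t + 3).
Answer: 5*log(t) + 2*log(t - 4) + 4*log(t + 3).


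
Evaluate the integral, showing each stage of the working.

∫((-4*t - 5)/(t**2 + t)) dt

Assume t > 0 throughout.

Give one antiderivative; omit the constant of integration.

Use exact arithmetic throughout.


Step 1. Decompose ∫((-4*t - 5)/(t**2 + t)) dt by partial fractions, (-4*t - 5)/(t**2 + t) = 1/(t + 1) - 5/t: now ∫(-5/t) dt + ∫(1/(t + 1)) dt.
Step 2. Evaluate the standard form [assuming t > 0]: now -5*log(t) + ∫(1/(t + 1)) dt.
Step 3. Evaluate the standard form [assuming t > -1]: now -5*log(t) + log(t + 1).
Answer: -5*log(t) + log(t + 1).


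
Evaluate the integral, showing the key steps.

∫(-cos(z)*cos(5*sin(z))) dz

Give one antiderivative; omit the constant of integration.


Step 1. Substitute u = sin(z), turning ∫(-cos(z)*cos(5*sin(z))) dz into ∫(-cos(5*u)) du: now ∫(-cos(5*u)) du.
Step 2. Evaluate the standard form: now -sin(5*u)/5.
Step 3. Substitute back u = sin(z): now -sin(5*sin(z))/5.
Answer: -sin(5*sin(z))/5.


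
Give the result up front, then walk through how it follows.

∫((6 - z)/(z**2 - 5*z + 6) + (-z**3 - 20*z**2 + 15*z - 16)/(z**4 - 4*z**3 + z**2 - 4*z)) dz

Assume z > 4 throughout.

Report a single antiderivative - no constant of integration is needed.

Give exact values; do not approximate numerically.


The answer is 4*log(z) - 5*log(z - 4) + 3*log(z - 3) - 4*log(z - 2) - 4*atan(z).
Step 1. Rewrite: now ∫((6 - z)/(z**2 - 5*z + 6)) dz + ∫((-z**3 - 20*z**2 + 15*z - 16)/(z**4 - 4*z**3 + z**2 - 4*z)) dz.
Step 2. Decompose ∫((-z**3 - 20*z**2 + 15*z - 16)/(z**4 - 4*z**3 + z**2 - 4*z)) dz by partial fractions, (-z**3 - 20*z**2 + 15*z - 16)/(z**4 - 4*z**3 + z**2 - 4*z) = -4/(z**2 + 1) - 5/(z - 4) + 4/z: now ∫(4/z) dz + ∫((6 - z)/(z**2 - 5*z + 6)) dz + ∫(-5/(z - 4)) dz + ∫(-4/(z**2 + 1)) dz.
Step 3. Evaluate the standard form [assuming z > 4]: now -5*log(z - 4) + ∫(4/z) dz + ∫((6 - z)/(z**2 - 5*z + 6)) dz + ∫(-4/(z**2 + 1)) dz.
Step 4. Evaluate the standard form [assuming z > 0]: now 4*log(z) - 5*log(z - 4) + ∫((6 - z)/(z**2 - 5*z + 6)) dz + ∫(-4/(z**2 + 1)) dz.
Step 5. Evaluate the standard form: now 4*log(z) - 5*log(z - 4) - 4*atan(z) + ∫((6 - z)/(z**2 - 5*z + 6)) dz.
Step 6. Decompose ∫((6 - z)/(z**2 - 5*z + 6)) dz by partial fractions, (6 - z)/(z**2 - 5*z + 6) = -4/(z - 2) + 3/(z - 3): now 4*log(z) - 5*log(z - 4) - 4*atan(z) + ∫(3/(z - 3)) dz + ∫(-4/(z - 2)) dz.
Step 7. Evaluate the standard form [assuming z > 2]: now 4*log(z) - 5*log(z - 4) - 4*log(z - 2) - 4*atan(z) + ∫(3/(z - 3)) dz.
Step 8. Evaluate the standard form [assuming z > 3]: now 4*log(z) - 5*log(z - 4) + 3*log(z - 3) - 4*log(z - 2) - 4*atan(z).
Answer: 4*log(z) - 5*log(z - 4) + 3*log(z - 3) - 4*log(z - 2) - 4*atan(z).


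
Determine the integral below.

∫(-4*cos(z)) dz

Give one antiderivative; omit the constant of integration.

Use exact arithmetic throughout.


Answer: -4*sin(z).


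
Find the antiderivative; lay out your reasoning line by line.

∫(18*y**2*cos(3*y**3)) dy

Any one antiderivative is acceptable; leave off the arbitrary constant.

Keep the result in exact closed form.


Step 1. Substitute u = y**3, turning ∫(18*y**2*cos(3*y**3)) dy into ∫(6*cos(3*u)) du: now ∫(6*cos(3*u)) du.
Step 2. Evaluate the standard form: now 2*sin(3*u).
Step 3. Substitute back u = y**3: now 2*sin(3*y**3).
Answer: 2*sin(3*y**3).
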